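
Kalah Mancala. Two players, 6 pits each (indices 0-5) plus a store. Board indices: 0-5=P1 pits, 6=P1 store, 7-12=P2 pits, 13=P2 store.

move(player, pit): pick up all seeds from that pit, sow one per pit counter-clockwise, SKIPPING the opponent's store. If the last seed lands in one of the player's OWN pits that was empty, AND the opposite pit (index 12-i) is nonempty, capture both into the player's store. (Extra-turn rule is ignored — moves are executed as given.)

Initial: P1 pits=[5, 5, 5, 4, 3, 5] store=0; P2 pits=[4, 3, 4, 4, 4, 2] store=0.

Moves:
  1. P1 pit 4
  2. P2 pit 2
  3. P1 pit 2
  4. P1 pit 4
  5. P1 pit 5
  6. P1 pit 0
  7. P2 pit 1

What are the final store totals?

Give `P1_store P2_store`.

Move 1: P1 pit4 -> P1=[5,5,5,4,0,6](1) P2=[5,3,4,4,4,2](0)
Move 2: P2 pit2 -> P1=[5,5,5,4,0,6](1) P2=[5,3,0,5,5,3](1)
Move 3: P1 pit2 -> P1=[5,5,0,5,1,7](2) P2=[6,3,0,5,5,3](1)
Move 4: P1 pit4 -> P1=[5,5,0,5,0,8](2) P2=[6,3,0,5,5,3](1)
Move 5: P1 pit5 -> P1=[6,5,0,5,0,0](3) P2=[7,4,1,6,6,4](1)
Move 6: P1 pit0 -> P1=[0,6,1,6,1,1](4) P2=[7,4,1,6,6,4](1)
Move 7: P2 pit1 -> P1=[0,6,1,6,1,1](4) P2=[7,0,2,7,7,5](1)

Answer: 4 1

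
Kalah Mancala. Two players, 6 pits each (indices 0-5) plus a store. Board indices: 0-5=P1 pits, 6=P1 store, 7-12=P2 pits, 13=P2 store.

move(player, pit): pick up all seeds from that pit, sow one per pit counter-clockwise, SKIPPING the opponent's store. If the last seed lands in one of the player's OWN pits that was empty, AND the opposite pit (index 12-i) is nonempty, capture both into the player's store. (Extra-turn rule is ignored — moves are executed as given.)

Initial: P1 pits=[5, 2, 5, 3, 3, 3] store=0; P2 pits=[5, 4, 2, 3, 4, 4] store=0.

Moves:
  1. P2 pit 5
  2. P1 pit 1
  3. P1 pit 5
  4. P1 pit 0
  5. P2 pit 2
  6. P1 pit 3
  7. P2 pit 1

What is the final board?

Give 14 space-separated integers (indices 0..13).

Answer: 1 1 8 0 6 2 3 7 0 1 5 6 1 2

Derivation:
Move 1: P2 pit5 -> P1=[6,3,6,3,3,3](0) P2=[5,4,2,3,4,0](1)
Move 2: P1 pit1 -> P1=[6,0,7,4,4,3](0) P2=[5,4,2,3,4,0](1)
Move 3: P1 pit5 -> P1=[6,0,7,4,4,0](1) P2=[6,5,2,3,4,0](1)
Move 4: P1 pit0 -> P1=[0,1,8,5,5,1](2) P2=[6,5,2,3,4,0](1)
Move 5: P2 pit2 -> P1=[0,1,8,5,5,1](2) P2=[6,5,0,4,5,0](1)
Move 6: P1 pit3 -> P1=[0,1,8,0,6,2](3) P2=[7,6,0,4,5,0](1)
Move 7: P2 pit1 -> P1=[1,1,8,0,6,2](3) P2=[7,0,1,5,6,1](2)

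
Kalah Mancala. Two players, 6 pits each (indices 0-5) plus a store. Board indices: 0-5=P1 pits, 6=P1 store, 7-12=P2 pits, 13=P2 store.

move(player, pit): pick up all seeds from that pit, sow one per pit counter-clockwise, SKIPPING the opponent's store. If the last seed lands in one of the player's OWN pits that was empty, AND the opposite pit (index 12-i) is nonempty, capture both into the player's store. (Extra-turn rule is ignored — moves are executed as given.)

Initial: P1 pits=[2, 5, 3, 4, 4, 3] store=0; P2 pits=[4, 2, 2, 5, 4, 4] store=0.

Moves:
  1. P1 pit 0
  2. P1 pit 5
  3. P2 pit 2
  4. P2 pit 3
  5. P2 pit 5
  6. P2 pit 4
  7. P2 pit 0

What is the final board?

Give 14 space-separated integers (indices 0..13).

Move 1: P1 pit0 -> P1=[0,6,4,4,4,3](0) P2=[4,2,2,5,4,4](0)
Move 2: P1 pit5 -> P1=[0,6,4,4,4,0](1) P2=[5,3,2,5,4,4](0)
Move 3: P2 pit2 -> P1=[0,6,4,4,4,0](1) P2=[5,3,0,6,5,4](0)
Move 4: P2 pit3 -> P1=[1,7,5,4,4,0](1) P2=[5,3,0,0,6,5](1)
Move 5: P2 pit5 -> P1=[2,8,6,5,4,0](1) P2=[5,3,0,0,6,0](2)
Move 6: P2 pit4 -> P1=[3,9,7,6,4,0](1) P2=[5,3,0,0,0,1](3)
Move 7: P2 pit0 -> P1=[3,9,7,6,4,0](1) P2=[0,4,1,1,1,2](3)

Answer: 3 9 7 6 4 0 1 0 4 1 1 1 2 3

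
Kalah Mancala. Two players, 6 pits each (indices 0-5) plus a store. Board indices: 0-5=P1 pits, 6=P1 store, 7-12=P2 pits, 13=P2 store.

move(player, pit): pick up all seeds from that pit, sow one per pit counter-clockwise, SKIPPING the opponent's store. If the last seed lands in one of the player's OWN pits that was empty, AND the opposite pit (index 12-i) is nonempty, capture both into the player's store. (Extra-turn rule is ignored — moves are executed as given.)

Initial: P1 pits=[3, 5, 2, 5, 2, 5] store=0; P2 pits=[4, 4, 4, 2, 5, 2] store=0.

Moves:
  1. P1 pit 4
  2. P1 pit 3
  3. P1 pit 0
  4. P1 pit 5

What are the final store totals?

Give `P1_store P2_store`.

Answer: 8 0

Derivation:
Move 1: P1 pit4 -> P1=[3,5,2,5,0,6](1) P2=[4,4,4,2,5,2](0)
Move 2: P1 pit3 -> P1=[3,5,2,0,1,7](2) P2=[5,5,4,2,5,2](0)
Move 3: P1 pit0 -> P1=[0,6,3,0,1,7](7) P2=[5,5,0,2,5,2](0)
Move 4: P1 pit5 -> P1=[0,6,3,0,1,0](8) P2=[6,6,1,3,6,3](0)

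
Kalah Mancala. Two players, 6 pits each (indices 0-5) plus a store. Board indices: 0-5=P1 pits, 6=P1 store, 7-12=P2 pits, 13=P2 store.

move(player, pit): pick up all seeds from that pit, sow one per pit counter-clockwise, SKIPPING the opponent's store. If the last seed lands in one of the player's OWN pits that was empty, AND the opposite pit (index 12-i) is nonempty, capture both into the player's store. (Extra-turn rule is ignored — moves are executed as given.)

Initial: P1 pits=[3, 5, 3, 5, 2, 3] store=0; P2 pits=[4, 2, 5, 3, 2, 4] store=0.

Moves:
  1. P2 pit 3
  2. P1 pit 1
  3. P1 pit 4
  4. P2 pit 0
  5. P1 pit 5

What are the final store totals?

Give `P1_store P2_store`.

Answer: 3 1

Derivation:
Move 1: P2 pit3 -> P1=[3,5,3,5,2,3](0) P2=[4,2,5,0,3,5](1)
Move 2: P1 pit1 -> P1=[3,0,4,6,3,4](1) P2=[4,2,5,0,3,5](1)
Move 3: P1 pit4 -> P1=[3,0,4,6,0,5](2) P2=[5,2,5,0,3,5](1)
Move 4: P2 pit0 -> P1=[3,0,4,6,0,5](2) P2=[0,3,6,1,4,6](1)
Move 5: P1 pit5 -> P1=[3,0,4,6,0,0](3) P2=[1,4,7,2,4,6](1)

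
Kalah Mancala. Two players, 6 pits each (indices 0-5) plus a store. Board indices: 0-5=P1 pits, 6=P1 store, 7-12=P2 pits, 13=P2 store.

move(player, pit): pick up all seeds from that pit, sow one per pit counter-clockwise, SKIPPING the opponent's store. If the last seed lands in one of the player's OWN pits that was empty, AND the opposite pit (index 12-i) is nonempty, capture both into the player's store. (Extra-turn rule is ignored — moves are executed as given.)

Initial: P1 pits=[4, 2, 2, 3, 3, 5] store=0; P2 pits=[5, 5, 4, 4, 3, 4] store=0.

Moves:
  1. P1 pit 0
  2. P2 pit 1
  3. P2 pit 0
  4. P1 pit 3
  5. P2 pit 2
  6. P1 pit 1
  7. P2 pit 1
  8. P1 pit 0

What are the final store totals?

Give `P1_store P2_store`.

Answer: 8 4

Derivation:
Move 1: P1 pit0 -> P1=[0,3,3,4,4,5](0) P2=[5,5,4,4,3,4](0)
Move 2: P2 pit1 -> P1=[0,3,3,4,4,5](0) P2=[5,0,5,5,4,5](1)
Move 3: P2 pit0 -> P1=[0,3,3,4,4,5](0) P2=[0,1,6,6,5,6](1)
Move 4: P1 pit3 -> P1=[0,3,3,0,5,6](1) P2=[1,1,6,6,5,6](1)
Move 5: P2 pit2 -> P1=[1,4,3,0,5,6](1) P2=[1,1,0,7,6,7](2)
Move 6: P1 pit1 -> P1=[1,0,4,1,6,7](1) P2=[1,1,0,7,6,7](2)
Move 7: P2 pit1 -> P1=[1,0,4,0,6,7](1) P2=[1,0,0,7,6,7](4)
Move 8: P1 pit0 -> P1=[0,0,4,0,6,7](8) P2=[1,0,0,7,0,7](4)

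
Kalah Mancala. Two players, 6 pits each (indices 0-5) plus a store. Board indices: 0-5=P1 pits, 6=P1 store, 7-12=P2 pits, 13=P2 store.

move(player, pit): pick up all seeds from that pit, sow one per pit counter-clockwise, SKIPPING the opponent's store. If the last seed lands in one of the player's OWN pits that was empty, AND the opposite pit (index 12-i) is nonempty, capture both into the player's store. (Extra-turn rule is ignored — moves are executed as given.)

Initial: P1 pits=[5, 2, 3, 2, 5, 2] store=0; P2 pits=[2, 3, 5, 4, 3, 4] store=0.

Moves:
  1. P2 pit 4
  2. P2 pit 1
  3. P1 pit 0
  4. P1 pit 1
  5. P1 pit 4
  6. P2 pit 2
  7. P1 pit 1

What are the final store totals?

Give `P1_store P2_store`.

Answer: 2 5

Derivation:
Move 1: P2 pit4 -> P1=[6,2,3,2,5,2](0) P2=[2,3,5,4,0,5](1)
Move 2: P2 pit1 -> P1=[6,0,3,2,5,2](0) P2=[2,0,6,5,0,5](4)
Move 3: P1 pit0 -> P1=[0,1,4,3,6,3](1) P2=[2,0,6,5,0,5](4)
Move 4: P1 pit1 -> P1=[0,0,5,3,6,3](1) P2=[2,0,6,5,0,5](4)
Move 5: P1 pit4 -> P1=[0,0,5,3,0,4](2) P2=[3,1,7,6,0,5](4)
Move 6: P2 pit2 -> P1=[1,1,6,3,0,4](2) P2=[3,1,0,7,1,6](5)
Move 7: P1 pit1 -> P1=[1,0,7,3,0,4](2) P2=[3,1,0,7,1,6](5)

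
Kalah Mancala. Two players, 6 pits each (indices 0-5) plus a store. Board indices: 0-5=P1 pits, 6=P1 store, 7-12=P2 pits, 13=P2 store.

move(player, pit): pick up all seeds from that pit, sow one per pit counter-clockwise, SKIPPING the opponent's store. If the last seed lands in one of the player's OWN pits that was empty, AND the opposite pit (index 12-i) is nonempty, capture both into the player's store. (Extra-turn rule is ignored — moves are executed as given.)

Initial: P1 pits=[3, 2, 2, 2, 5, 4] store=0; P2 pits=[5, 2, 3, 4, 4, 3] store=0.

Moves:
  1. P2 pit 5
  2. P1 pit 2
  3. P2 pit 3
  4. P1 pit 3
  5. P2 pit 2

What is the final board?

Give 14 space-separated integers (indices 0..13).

Answer: 5 3 0 0 7 5 1 5 2 0 1 6 2 2

Derivation:
Move 1: P2 pit5 -> P1=[4,3,2,2,5,4](0) P2=[5,2,3,4,4,0](1)
Move 2: P1 pit2 -> P1=[4,3,0,3,6,4](0) P2=[5,2,3,4,4,0](1)
Move 3: P2 pit3 -> P1=[5,3,0,3,6,4](0) P2=[5,2,3,0,5,1](2)
Move 4: P1 pit3 -> P1=[5,3,0,0,7,5](1) P2=[5,2,3,0,5,1](2)
Move 5: P2 pit2 -> P1=[5,3,0,0,7,5](1) P2=[5,2,0,1,6,2](2)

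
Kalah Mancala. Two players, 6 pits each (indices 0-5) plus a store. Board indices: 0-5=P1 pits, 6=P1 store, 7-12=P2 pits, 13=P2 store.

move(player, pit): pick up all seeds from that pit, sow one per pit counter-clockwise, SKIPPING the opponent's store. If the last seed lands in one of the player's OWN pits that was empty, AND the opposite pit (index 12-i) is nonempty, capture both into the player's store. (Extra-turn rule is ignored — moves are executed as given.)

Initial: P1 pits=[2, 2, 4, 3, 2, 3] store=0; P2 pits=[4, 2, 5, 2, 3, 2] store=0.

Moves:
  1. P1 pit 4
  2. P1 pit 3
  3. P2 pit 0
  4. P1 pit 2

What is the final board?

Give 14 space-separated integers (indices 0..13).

Answer: 2 2 0 1 2 6 3 0 3 6 3 4 2 0

Derivation:
Move 1: P1 pit4 -> P1=[2,2,4,3,0,4](1) P2=[4,2,5,2,3,2](0)
Move 2: P1 pit3 -> P1=[2,2,4,0,1,5](2) P2=[4,2,5,2,3,2](0)
Move 3: P2 pit0 -> P1=[2,2,4,0,1,5](2) P2=[0,3,6,3,4,2](0)
Move 4: P1 pit2 -> P1=[2,2,0,1,2,6](3) P2=[0,3,6,3,4,2](0)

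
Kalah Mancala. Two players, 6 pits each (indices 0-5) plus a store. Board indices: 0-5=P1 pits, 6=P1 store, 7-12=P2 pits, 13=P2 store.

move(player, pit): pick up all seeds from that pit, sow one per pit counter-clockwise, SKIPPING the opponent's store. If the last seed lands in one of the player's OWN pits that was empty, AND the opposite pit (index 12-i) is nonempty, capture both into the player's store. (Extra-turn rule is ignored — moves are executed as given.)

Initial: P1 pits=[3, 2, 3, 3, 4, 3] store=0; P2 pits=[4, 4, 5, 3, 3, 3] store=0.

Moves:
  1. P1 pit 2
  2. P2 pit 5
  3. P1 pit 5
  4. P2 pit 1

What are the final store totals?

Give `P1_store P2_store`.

Move 1: P1 pit2 -> P1=[3,2,0,4,5,4](0) P2=[4,4,5,3,3,3](0)
Move 2: P2 pit5 -> P1=[4,3,0,4,5,4](0) P2=[4,4,5,3,3,0](1)
Move 3: P1 pit5 -> P1=[4,3,0,4,5,0](1) P2=[5,5,6,3,3,0](1)
Move 4: P2 pit1 -> P1=[4,3,0,4,5,0](1) P2=[5,0,7,4,4,1](2)

Answer: 1 2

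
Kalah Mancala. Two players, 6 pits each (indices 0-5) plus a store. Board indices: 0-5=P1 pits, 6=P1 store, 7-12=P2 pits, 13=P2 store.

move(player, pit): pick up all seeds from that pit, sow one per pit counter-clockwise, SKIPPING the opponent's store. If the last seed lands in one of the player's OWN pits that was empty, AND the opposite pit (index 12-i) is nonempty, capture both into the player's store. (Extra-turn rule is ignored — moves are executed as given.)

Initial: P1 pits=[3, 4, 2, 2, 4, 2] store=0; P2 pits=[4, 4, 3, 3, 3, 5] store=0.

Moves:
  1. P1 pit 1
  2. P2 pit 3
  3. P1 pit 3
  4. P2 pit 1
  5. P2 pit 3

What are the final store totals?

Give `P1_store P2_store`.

Move 1: P1 pit1 -> P1=[3,0,3,3,5,3](0) P2=[4,4,3,3,3,5](0)
Move 2: P2 pit3 -> P1=[3,0,3,3,5,3](0) P2=[4,4,3,0,4,6](1)
Move 3: P1 pit3 -> P1=[3,0,3,0,6,4](1) P2=[4,4,3,0,4,6](1)
Move 4: P2 pit1 -> P1=[3,0,3,0,6,4](1) P2=[4,0,4,1,5,7](1)
Move 5: P2 pit3 -> P1=[3,0,3,0,6,4](1) P2=[4,0,4,0,6,7](1)

Answer: 1 1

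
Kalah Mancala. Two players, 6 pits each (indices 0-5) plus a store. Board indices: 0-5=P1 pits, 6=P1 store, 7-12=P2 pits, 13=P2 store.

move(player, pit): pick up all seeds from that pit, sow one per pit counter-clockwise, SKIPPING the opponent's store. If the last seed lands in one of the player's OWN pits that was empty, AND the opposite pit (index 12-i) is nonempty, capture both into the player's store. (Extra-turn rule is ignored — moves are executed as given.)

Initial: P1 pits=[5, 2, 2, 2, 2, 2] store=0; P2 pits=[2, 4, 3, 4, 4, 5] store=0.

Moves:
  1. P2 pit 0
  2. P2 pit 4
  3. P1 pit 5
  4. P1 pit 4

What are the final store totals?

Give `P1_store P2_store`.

Answer: 2 1

Derivation:
Move 1: P2 pit0 -> P1=[5,2,2,2,2,2](0) P2=[0,5,4,4,4,5](0)
Move 2: P2 pit4 -> P1=[6,3,2,2,2,2](0) P2=[0,5,4,4,0,6](1)
Move 3: P1 pit5 -> P1=[6,3,2,2,2,0](1) P2=[1,5,4,4,0,6](1)
Move 4: P1 pit4 -> P1=[6,3,2,2,0,1](2) P2=[1,5,4,4,0,6](1)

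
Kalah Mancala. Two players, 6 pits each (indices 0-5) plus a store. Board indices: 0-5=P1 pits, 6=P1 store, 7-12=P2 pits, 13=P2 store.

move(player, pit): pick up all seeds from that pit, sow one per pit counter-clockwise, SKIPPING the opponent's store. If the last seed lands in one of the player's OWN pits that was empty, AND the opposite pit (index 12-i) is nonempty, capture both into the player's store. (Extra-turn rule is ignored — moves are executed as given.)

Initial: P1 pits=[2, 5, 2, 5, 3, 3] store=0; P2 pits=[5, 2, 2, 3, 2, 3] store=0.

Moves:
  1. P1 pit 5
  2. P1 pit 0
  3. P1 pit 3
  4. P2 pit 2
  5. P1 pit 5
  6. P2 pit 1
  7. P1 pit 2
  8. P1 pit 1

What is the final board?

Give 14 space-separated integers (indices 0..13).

Answer: 0 0 1 2 6 1 12 1 0 1 5 4 4 0

Derivation:
Move 1: P1 pit5 -> P1=[2,5,2,5,3,0](1) P2=[6,3,2,3,2,3](0)
Move 2: P1 pit0 -> P1=[0,6,3,5,3,0](1) P2=[6,3,2,3,2,3](0)
Move 3: P1 pit3 -> P1=[0,6,3,0,4,1](2) P2=[7,4,2,3,2,3](0)
Move 4: P2 pit2 -> P1=[0,6,3,0,4,1](2) P2=[7,4,0,4,3,3](0)
Move 5: P1 pit5 -> P1=[0,6,3,0,4,0](3) P2=[7,4,0,4,3,3](0)
Move 6: P2 pit1 -> P1=[0,6,3,0,4,0](3) P2=[7,0,1,5,4,4](0)
Move 7: P1 pit2 -> P1=[0,6,0,1,5,0](11) P2=[0,0,1,5,4,4](0)
Move 8: P1 pit1 -> P1=[0,0,1,2,6,1](12) P2=[1,0,1,5,4,4](0)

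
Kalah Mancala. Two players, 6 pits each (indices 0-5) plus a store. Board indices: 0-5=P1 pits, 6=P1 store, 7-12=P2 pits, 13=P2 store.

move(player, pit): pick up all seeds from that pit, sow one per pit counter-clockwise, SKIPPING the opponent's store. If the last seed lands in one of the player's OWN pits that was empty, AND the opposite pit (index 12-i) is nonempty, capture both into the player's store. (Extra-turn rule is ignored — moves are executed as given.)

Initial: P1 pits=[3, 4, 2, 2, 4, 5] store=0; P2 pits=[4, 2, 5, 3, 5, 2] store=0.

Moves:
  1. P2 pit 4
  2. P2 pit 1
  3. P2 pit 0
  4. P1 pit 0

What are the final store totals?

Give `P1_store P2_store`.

Answer: 0 7

Derivation:
Move 1: P2 pit4 -> P1=[4,5,3,2,4,5](0) P2=[4,2,5,3,0,3](1)
Move 2: P2 pit1 -> P1=[4,5,3,2,4,5](0) P2=[4,0,6,4,0,3](1)
Move 3: P2 pit0 -> P1=[4,0,3,2,4,5](0) P2=[0,1,7,5,0,3](7)
Move 4: P1 pit0 -> P1=[0,1,4,3,5,5](0) P2=[0,1,7,5,0,3](7)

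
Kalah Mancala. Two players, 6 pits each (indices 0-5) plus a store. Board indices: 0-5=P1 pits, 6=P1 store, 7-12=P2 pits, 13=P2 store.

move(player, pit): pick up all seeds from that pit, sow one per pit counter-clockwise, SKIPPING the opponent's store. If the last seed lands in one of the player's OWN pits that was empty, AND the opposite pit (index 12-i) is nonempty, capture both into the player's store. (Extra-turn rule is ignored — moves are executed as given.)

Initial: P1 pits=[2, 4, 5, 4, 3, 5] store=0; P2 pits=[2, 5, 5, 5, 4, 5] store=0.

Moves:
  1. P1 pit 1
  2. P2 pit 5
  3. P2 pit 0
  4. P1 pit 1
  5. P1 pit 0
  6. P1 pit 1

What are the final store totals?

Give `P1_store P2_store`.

Move 1: P1 pit1 -> P1=[2,0,6,5,4,6](0) P2=[2,5,5,5,4,5](0)
Move 2: P2 pit5 -> P1=[3,1,7,6,4,6](0) P2=[2,5,5,5,4,0](1)
Move 3: P2 pit0 -> P1=[3,1,7,6,4,6](0) P2=[0,6,6,5,4,0](1)
Move 4: P1 pit1 -> P1=[3,0,8,6,4,6](0) P2=[0,6,6,5,4,0](1)
Move 5: P1 pit0 -> P1=[0,1,9,7,4,6](0) P2=[0,6,6,5,4,0](1)
Move 6: P1 pit1 -> P1=[0,0,10,7,4,6](0) P2=[0,6,6,5,4,0](1)

Answer: 0 1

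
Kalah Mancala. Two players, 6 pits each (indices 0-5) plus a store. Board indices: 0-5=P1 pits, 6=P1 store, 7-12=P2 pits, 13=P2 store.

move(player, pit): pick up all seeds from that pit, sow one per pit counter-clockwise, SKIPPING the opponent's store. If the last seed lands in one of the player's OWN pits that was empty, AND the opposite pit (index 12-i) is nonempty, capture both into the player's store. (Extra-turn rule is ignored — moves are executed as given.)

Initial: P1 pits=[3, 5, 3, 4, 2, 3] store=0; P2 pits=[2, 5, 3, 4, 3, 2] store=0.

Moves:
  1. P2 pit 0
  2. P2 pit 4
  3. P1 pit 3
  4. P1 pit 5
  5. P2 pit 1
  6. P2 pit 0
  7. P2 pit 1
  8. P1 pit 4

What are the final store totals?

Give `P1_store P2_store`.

Move 1: P2 pit0 -> P1=[3,5,3,4,2,3](0) P2=[0,6,4,4,3,2](0)
Move 2: P2 pit4 -> P1=[4,5,3,4,2,3](0) P2=[0,6,4,4,0,3](1)
Move 3: P1 pit3 -> P1=[4,5,3,0,3,4](1) P2=[1,6,4,4,0,3](1)
Move 4: P1 pit5 -> P1=[4,5,3,0,3,0](2) P2=[2,7,5,4,0,3](1)
Move 5: P2 pit1 -> P1=[5,6,3,0,3,0](2) P2=[2,0,6,5,1,4](2)
Move 6: P2 pit0 -> P1=[5,6,3,0,3,0](2) P2=[0,1,7,5,1,4](2)
Move 7: P2 pit1 -> P1=[5,6,3,0,3,0](2) P2=[0,0,8,5,1,4](2)
Move 8: P1 pit4 -> P1=[5,6,3,0,0,1](3) P2=[1,0,8,5,1,4](2)

Answer: 3 2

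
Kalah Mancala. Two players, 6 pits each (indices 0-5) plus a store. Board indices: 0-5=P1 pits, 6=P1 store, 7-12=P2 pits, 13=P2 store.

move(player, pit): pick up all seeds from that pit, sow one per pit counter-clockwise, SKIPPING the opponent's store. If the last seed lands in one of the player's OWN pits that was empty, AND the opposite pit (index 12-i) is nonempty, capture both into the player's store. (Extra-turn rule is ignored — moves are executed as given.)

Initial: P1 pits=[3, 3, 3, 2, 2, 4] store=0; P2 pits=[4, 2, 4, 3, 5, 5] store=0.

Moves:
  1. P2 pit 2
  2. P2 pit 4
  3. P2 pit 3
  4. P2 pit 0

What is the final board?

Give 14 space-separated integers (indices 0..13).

Answer: 5 4 4 3 2 4 0 0 3 1 1 2 8 3

Derivation:
Move 1: P2 pit2 -> P1=[3,3,3,2,2,4](0) P2=[4,2,0,4,6,6](1)
Move 2: P2 pit4 -> P1=[4,4,4,3,2,4](0) P2=[4,2,0,4,0,7](2)
Move 3: P2 pit3 -> P1=[5,4,4,3,2,4](0) P2=[4,2,0,0,1,8](3)
Move 4: P2 pit0 -> P1=[5,4,4,3,2,4](0) P2=[0,3,1,1,2,8](3)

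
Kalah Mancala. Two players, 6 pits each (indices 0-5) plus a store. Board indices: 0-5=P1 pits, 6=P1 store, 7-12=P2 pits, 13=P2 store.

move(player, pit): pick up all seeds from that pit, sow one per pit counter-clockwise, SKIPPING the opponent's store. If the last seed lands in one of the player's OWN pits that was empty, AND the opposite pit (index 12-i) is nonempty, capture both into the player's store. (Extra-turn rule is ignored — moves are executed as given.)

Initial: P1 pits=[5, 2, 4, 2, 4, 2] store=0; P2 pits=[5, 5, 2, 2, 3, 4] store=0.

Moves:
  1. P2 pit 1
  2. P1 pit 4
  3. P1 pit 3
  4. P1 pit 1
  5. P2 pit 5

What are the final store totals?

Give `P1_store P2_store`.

Move 1: P2 pit1 -> P1=[5,2,4,2,4,2](0) P2=[5,0,3,3,4,5](1)
Move 2: P1 pit4 -> P1=[5,2,4,2,0,3](1) P2=[6,1,3,3,4,5](1)
Move 3: P1 pit3 -> P1=[5,2,4,0,1,4](1) P2=[6,1,3,3,4,5](1)
Move 4: P1 pit1 -> P1=[5,0,5,0,1,4](5) P2=[6,1,0,3,4,5](1)
Move 5: P2 pit5 -> P1=[6,1,6,1,1,4](5) P2=[6,1,0,3,4,0](2)

Answer: 5 2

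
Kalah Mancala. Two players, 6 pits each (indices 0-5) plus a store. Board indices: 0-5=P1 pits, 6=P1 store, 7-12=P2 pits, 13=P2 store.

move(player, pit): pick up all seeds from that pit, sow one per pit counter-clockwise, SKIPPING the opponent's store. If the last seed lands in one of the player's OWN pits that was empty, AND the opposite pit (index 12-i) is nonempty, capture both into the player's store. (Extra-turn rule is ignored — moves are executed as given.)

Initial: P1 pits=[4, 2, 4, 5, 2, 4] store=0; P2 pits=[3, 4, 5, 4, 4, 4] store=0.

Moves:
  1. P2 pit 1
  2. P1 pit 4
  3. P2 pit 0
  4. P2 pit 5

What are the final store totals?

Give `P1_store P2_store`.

Answer: 1 1

Derivation:
Move 1: P2 pit1 -> P1=[4,2,4,5,2,4](0) P2=[3,0,6,5,5,5](0)
Move 2: P1 pit4 -> P1=[4,2,4,5,0,5](1) P2=[3,0,6,5,5,5](0)
Move 3: P2 pit0 -> P1=[4,2,4,5,0,5](1) P2=[0,1,7,6,5,5](0)
Move 4: P2 pit5 -> P1=[5,3,5,6,0,5](1) P2=[0,1,7,6,5,0](1)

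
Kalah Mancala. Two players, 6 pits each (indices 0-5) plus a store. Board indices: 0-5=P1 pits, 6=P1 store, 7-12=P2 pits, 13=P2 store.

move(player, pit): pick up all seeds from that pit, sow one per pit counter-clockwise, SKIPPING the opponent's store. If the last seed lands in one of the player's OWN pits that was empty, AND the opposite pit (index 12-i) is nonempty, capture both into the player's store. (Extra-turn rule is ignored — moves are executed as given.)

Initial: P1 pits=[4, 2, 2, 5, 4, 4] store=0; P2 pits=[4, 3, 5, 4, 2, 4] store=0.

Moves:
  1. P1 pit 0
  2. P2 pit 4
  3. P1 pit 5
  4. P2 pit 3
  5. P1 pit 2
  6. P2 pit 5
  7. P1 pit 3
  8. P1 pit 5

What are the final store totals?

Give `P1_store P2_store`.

Answer: 9 3

Derivation:
Move 1: P1 pit0 -> P1=[0,3,3,6,5,4](0) P2=[4,3,5,4,2,4](0)
Move 2: P2 pit4 -> P1=[0,3,3,6,5,4](0) P2=[4,3,5,4,0,5](1)
Move 3: P1 pit5 -> P1=[0,3,3,6,5,0](1) P2=[5,4,6,4,0,5](1)
Move 4: P2 pit3 -> P1=[1,3,3,6,5,0](1) P2=[5,4,6,0,1,6](2)
Move 5: P1 pit2 -> P1=[1,3,0,7,6,0](7) P2=[0,4,6,0,1,6](2)
Move 6: P2 pit5 -> P1=[2,4,1,8,7,0](7) P2=[0,4,6,0,1,0](3)
Move 7: P1 pit3 -> P1=[2,4,1,0,8,1](8) P2=[1,5,7,1,2,0](3)
Move 8: P1 pit5 -> P1=[2,4,1,0,8,0](9) P2=[1,5,7,1,2,0](3)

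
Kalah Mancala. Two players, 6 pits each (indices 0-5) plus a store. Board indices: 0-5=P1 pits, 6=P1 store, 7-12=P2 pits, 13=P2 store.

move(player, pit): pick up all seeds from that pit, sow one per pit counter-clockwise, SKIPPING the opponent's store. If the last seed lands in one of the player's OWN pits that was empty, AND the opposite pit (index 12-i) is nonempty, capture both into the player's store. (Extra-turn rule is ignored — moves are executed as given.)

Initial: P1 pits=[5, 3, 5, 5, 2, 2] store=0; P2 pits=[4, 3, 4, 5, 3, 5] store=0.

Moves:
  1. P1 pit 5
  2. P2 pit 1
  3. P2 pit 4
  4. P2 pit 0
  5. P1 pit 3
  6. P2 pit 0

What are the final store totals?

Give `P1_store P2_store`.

Move 1: P1 pit5 -> P1=[5,3,5,5,2,0](1) P2=[5,3,4,5,3,5](0)
Move 2: P2 pit1 -> P1=[5,3,5,5,2,0](1) P2=[5,0,5,6,4,5](0)
Move 3: P2 pit4 -> P1=[6,4,5,5,2,0](1) P2=[5,0,5,6,0,6](1)
Move 4: P2 pit0 -> P1=[6,4,5,5,2,0](1) P2=[0,1,6,7,1,7](1)
Move 5: P1 pit3 -> P1=[6,4,5,0,3,1](2) P2=[1,2,6,7,1,7](1)
Move 6: P2 pit0 -> P1=[6,4,5,0,3,1](2) P2=[0,3,6,7,1,7](1)

Answer: 2 1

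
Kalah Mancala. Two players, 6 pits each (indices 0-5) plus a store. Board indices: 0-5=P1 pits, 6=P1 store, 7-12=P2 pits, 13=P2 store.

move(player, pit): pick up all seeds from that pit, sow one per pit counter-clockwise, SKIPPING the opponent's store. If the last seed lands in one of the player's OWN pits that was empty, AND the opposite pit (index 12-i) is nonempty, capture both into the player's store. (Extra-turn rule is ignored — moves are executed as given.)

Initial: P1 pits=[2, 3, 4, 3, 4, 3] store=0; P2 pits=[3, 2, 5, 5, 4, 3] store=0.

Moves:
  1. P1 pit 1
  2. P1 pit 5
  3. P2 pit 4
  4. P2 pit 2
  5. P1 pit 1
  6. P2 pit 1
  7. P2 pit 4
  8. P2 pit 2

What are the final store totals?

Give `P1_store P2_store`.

Answer: 1 3

Derivation:
Move 1: P1 pit1 -> P1=[2,0,5,4,5,3](0) P2=[3,2,5,5,4,3](0)
Move 2: P1 pit5 -> P1=[2,0,5,4,5,0](1) P2=[4,3,5,5,4,3](0)
Move 3: P2 pit4 -> P1=[3,1,5,4,5,0](1) P2=[4,3,5,5,0,4](1)
Move 4: P2 pit2 -> P1=[4,1,5,4,5,0](1) P2=[4,3,0,6,1,5](2)
Move 5: P1 pit1 -> P1=[4,0,6,4,5,0](1) P2=[4,3,0,6,1,5](2)
Move 6: P2 pit1 -> P1=[4,0,6,4,5,0](1) P2=[4,0,1,7,2,5](2)
Move 7: P2 pit4 -> P1=[4,0,6,4,5,0](1) P2=[4,0,1,7,0,6](3)
Move 8: P2 pit2 -> P1=[4,0,6,4,5,0](1) P2=[4,0,0,8,0,6](3)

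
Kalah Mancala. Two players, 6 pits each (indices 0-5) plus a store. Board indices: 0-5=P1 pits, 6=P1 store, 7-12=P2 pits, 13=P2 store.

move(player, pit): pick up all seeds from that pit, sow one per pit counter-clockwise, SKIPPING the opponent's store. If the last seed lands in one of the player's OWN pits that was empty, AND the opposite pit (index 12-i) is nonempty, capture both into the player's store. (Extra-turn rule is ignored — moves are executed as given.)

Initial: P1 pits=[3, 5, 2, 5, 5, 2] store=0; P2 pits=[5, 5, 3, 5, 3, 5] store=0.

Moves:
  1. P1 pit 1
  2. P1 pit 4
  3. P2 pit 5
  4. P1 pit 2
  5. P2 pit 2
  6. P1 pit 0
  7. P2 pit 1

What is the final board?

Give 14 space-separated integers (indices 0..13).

Answer: 1 2 1 9 2 5 3 6 0 1 8 5 2 3

Derivation:
Move 1: P1 pit1 -> P1=[3,0,3,6,6,3](1) P2=[5,5,3,5,3,5](0)
Move 2: P1 pit4 -> P1=[3,0,3,6,0,4](2) P2=[6,6,4,6,3,5](0)
Move 3: P2 pit5 -> P1=[4,1,4,7,0,4](2) P2=[6,6,4,6,3,0](1)
Move 4: P1 pit2 -> P1=[4,1,0,8,1,5](3) P2=[6,6,4,6,3,0](1)
Move 5: P2 pit2 -> P1=[4,1,0,8,1,5](3) P2=[6,6,0,7,4,1](2)
Move 6: P1 pit0 -> P1=[0,2,1,9,2,5](3) P2=[6,6,0,7,4,1](2)
Move 7: P2 pit1 -> P1=[1,2,1,9,2,5](3) P2=[6,0,1,8,5,2](3)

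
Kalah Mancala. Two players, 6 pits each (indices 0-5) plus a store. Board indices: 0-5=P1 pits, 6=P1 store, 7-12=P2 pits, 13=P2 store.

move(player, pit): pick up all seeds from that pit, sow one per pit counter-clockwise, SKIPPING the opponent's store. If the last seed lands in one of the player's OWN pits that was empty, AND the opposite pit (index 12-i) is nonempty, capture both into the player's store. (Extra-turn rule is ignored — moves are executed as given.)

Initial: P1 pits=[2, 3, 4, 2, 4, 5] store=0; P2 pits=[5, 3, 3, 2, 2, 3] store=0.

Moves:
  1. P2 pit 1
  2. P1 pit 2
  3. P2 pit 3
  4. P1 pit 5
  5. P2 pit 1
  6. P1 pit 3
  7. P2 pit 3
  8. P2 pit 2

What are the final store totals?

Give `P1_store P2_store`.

Move 1: P2 pit1 -> P1=[2,3,4,2,4,5](0) P2=[5,0,4,3,3,3](0)
Move 2: P1 pit2 -> P1=[2,3,0,3,5,6](1) P2=[5,0,4,3,3,3](0)
Move 3: P2 pit3 -> P1=[2,3,0,3,5,6](1) P2=[5,0,4,0,4,4](1)
Move 4: P1 pit5 -> P1=[2,3,0,3,5,0](2) P2=[6,1,5,1,5,4](1)
Move 5: P2 pit1 -> P1=[2,3,0,3,5,0](2) P2=[6,0,6,1,5,4](1)
Move 6: P1 pit3 -> P1=[2,3,0,0,6,1](3) P2=[6,0,6,1,5,4](1)
Move 7: P2 pit3 -> P1=[2,3,0,0,6,1](3) P2=[6,0,6,0,6,4](1)
Move 8: P2 pit2 -> P1=[3,4,0,0,6,1](3) P2=[6,0,0,1,7,5](2)

Answer: 3 2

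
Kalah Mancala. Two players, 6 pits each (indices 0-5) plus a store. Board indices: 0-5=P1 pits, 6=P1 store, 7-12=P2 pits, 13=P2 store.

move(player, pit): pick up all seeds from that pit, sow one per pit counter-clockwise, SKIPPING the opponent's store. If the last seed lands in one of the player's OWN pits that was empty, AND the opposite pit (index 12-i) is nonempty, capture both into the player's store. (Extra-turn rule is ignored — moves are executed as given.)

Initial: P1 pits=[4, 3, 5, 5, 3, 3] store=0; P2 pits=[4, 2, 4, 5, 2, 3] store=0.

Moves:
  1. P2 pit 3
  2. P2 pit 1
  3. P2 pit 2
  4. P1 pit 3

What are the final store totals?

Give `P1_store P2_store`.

Move 1: P2 pit3 -> P1=[5,4,5,5,3,3](0) P2=[4,2,4,0,3,4](1)
Move 2: P2 pit1 -> P1=[5,4,0,5,3,3](0) P2=[4,0,5,0,3,4](7)
Move 3: P2 pit2 -> P1=[6,4,0,5,3,3](0) P2=[4,0,0,1,4,5](8)
Move 4: P1 pit3 -> P1=[6,4,0,0,4,4](1) P2=[5,1,0,1,4,5](8)

Answer: 1 8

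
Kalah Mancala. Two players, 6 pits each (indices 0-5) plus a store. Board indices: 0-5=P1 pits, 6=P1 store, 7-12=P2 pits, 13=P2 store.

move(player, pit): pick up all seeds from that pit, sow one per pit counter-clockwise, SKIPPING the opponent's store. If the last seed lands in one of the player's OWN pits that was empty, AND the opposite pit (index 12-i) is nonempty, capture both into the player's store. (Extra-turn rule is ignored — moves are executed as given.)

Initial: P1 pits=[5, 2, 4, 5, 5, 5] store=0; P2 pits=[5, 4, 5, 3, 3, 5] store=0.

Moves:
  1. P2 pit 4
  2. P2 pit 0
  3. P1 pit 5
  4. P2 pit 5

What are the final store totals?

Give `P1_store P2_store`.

Move 1: P2 pit4 -> P1=[6,2,4,5,5,5](0) P2=[5,4,5,3,0,6](1)
Move 2: P2 pit0 -> P1=[6,2,4,5,5,5](0) P2=[0,5,6,4,1,7](1)
Move 3: P1 pit5 -> P1=[6,2,4,5,5,0](1) P2=[1,6,7,5,1,7](1)
Move 4: P2 pit5 -> P1=[7,3,5,6,6,1](1) P2=[1,6,7,5,1,0](2)

Answer: 1 2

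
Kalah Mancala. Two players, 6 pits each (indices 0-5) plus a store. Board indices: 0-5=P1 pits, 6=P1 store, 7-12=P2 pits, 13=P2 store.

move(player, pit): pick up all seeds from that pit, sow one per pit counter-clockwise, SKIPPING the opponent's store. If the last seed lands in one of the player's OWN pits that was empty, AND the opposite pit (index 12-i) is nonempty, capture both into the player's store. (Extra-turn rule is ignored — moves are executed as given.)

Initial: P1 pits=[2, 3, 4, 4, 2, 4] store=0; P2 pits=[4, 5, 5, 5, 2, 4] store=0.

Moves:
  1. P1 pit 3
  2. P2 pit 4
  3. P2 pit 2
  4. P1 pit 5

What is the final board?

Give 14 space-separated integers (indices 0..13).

Answer: 3 3 4 0 3 0 2 6 6 1 7 1 6 2

Derivation:
Move 1: P1 pit3 -> P1=[2,3,4,0,3,5](1) P2=[5,5,5,5,2,4](0)
Move 2: P2 pit4 -> P1=[2,3,4,0,3,5](1) P2=[5,5,5,5,0,5](1)
Move 3: P2 pit2 -> P1=[3,3,4,0,3,5](1) P2=[5,5,0,6,1,6](2)
Move 4: P1 pit5 -> P1=[3,3,4,0,3,0](2) P2=[6,6,1,7,1,6](2)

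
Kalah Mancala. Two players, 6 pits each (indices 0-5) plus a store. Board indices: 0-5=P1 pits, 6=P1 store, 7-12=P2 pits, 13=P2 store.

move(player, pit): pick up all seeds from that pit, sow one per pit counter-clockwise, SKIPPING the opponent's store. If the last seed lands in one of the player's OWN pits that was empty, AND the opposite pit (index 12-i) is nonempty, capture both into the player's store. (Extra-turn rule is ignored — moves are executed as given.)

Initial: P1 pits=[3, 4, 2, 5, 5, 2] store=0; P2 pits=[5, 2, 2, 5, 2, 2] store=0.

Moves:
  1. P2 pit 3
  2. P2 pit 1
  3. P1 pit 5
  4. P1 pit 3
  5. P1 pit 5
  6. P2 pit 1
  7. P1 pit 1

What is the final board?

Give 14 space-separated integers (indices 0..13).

Move 1: P2 pit3 -> P1=[4,5,2,5,5,2](0) P2=[5,2,2,0,3,3](1)
Move 2: P2 pit1 -> P1=[4,5,0,5,5,2](0) P2=[5,0,3,0,3,3](4)
Move 3: P1 pit5 -> P1=[4,5,0,5,5,0](1) P2=[6,0,3,0,3,3](4)
Move 4: P1 pit3 -> P1=[4,5,0,0,6,1](2) P2=[7,1,3,0,3,3](4)
Move 5: P1 pit5 -> P1=[4,5,0,0,6,0](3) P2=[7,1,3,0,3,3](4)
Move 6: P2 pit1 -> P1=[4,5,0,0,6,0](3) P2=[7,0,4,0,3,3](4)
Move 7: P1 pit1 -> P1=[4,0,1,1,7,1](4) P2=[7,0,4,0,3,3](4)

Answer: 4 0 1 1 7 1 4 7 0 4 0 3 3 4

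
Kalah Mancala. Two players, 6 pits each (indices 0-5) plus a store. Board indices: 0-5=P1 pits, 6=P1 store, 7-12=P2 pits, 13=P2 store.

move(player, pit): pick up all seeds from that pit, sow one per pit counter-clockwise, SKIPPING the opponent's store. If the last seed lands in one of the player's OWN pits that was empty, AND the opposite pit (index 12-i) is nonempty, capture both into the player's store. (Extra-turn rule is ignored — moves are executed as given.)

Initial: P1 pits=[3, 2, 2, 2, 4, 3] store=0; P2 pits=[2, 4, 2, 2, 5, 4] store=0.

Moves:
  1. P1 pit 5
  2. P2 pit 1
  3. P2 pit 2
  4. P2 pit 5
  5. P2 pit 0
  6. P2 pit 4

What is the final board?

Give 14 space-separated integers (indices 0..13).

Answer: 5 4 4 4 6 0 1 0 1 1 5 0 1 3

Derivation:
Move 1: P1 pit5 -> P1=[3,2,2,2,4,0](1) P2=[3,5,2,2,5,4](0)
Move 2: P2 pit1 -> P1=[3,2,2,2,4,0](1) P2=[3,0,3,3,6,5](1)
Move 3: P2 pit2 -> P1=[3,2,2,2,4,0](1) P2=[3,0,0,4,7,6](1)
Move 4: P2 pit5 -> P1=[4,3,3,3,5,0](1) P2=[3,0,0,4,7,0](2)
Move 5: P2 pit0 -> P1=[4,3,3,3,5,0](1) P2=[0,1,1,5,7,0](2)
Move 6: P2 pit4 -> P1=[5,4,4,4,6,0](1) P2=[0,1,1,5,0,1](3)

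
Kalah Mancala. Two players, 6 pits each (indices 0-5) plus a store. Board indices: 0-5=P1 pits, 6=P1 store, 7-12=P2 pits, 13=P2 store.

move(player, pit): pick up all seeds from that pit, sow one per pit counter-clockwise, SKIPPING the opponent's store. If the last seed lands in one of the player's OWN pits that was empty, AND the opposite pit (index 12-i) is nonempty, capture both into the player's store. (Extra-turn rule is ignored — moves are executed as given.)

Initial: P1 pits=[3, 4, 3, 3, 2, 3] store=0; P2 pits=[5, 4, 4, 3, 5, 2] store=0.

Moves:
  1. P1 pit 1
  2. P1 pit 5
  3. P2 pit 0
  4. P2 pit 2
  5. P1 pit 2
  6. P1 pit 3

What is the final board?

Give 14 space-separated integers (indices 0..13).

Answer: 4 1 0 0 5 2 3 1 7 0 5 7 4 2

Derivation:
Move 1: P1 pit1 -> P1=[3,0,4,4,3,4](0) P2=[5,4,4,3,5,2](0)
Move 2: P1 pit5 -> P1=[3,0,4,4,3,0](1) P2=[6,5,5,3,5,2](0)
Move 3: P2 pit0 -> P1=[3,0,4,4,3,0](1) P2=[0,6,6,4,6,3](1)
Move 4: P2 pit2 -> P1=[4,1,4,4,3,0](1) P2=[0,6,0,5,7,4](2)
Move 5: P1 pit2 -> P1=[4,1,0,5,4,1](2) P2=[0,6,0,5,7,4](2)
Move 6: P1 pit3 -> P1=[4,1,0,0,5,2](3) P2=[1,7,0,5,7,4](2)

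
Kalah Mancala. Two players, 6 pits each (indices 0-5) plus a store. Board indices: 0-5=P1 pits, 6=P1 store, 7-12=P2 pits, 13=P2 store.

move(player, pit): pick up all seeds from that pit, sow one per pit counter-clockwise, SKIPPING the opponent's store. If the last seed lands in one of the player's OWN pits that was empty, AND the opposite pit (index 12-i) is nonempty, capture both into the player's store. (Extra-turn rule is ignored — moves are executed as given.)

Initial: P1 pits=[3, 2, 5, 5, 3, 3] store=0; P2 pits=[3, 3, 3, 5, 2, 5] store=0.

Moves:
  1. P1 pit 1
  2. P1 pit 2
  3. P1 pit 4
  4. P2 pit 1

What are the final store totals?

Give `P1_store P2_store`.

Move 1: P1 pit1 -> P1=[3,0,6,6,3,3](0) P2=[3,3,3,5,2,5](0)
Move 2: P1 pit2 -> P1=[3,0,0,7,4,4](1) P2=[4,4,3,5,2,5](0)
Move 3: P1 pit4 -> P1=[3,0,0,7,0,5](2) P2=[5,5,3,5,2,5](0)
Move 4: P2 pit1 -> P1=[3,0,0,7,0,5](2) P2=[5,0,4,6,3,6](1)

Answer: 2 1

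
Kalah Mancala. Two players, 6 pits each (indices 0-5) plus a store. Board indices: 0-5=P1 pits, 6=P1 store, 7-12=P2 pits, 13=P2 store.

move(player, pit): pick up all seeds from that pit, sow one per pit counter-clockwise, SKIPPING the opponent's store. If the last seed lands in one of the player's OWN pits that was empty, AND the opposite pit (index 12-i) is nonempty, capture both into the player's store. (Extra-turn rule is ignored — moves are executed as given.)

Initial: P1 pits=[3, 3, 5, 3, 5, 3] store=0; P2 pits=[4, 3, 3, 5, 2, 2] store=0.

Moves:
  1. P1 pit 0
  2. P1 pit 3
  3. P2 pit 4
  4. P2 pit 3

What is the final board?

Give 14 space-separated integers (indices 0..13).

Answer: 1 5 6 0 6 4 1 5 3 3 0 1 4 2

Derivation:
Move 1: P1 pit0 -> P1=[0,4,6,4,5,3](0) P2=[4,3,3,5,2,2](0)
Move 2: P1 pit3 -> P1=[0,4,6,0,6,4](1) P2=[5,3,3,5,2,2](0)
Move 3: P2 pit4 -> P1=[0,4,6,0,6,4](1) P2=[5,3,3,5,0,3](1)
Move 4: P2 pit3 -> P1=[1,5,6,0,6,4](1) P2=[5,3,3,0,1,4](2)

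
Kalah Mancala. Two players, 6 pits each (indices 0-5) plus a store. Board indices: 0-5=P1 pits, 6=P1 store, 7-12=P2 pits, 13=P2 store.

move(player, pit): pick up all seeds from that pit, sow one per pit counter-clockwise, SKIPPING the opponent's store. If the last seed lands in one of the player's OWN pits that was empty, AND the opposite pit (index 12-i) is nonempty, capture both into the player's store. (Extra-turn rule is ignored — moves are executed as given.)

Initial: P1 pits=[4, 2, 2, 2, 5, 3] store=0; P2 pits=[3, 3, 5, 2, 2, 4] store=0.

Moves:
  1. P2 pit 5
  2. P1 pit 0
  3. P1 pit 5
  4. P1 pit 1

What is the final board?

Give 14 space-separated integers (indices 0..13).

Answer: 0 0 5 4 7 0 6 0 4 6 2 2 0 1

Derivation:
Move 1: P2 pit5 -> P1=[5,3,3,2,5,3](0) P2=[3,3,5,2,2,0](1)
Move 2: P1 pit0 -> P1=[0,4,4,3,6,4](0) P2=[3,3,5,2,2,0](1)
Move 3: P1 pit5 -> P1=[0,4,4,3,6,0](1) P2=[4,4,6,2,2,0](1)
Move 4: P1 pit1 -> P1=[0,0,5,4,7,0](6) P2=[0,4,6,2,2,0](1)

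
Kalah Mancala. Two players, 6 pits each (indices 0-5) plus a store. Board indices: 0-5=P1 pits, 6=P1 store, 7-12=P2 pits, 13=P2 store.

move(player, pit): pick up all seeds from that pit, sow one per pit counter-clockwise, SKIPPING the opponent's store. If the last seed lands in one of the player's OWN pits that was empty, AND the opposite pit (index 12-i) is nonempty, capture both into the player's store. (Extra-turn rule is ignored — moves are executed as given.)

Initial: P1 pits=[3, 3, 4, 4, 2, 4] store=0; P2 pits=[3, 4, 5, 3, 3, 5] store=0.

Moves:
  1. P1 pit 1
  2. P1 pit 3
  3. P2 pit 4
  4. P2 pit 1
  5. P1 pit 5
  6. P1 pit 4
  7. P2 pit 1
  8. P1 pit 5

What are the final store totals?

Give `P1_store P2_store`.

Answer: 4 2

Derivation:
Move 1: P1 pit1 -> P1=[3,0,5,5,3,4](0) P2=[3,4,5,3,3,5](0)
Move 2: P1 pit3 -> P1=[3,0,5,0,4,5](1) P2=[4,5,5,3,3,5](0)
Move 3: P2 pit4 -> P1=[4,0,5,0,4,5](1) P2=[4,5,5,3,0,6](1)
Move 4: P2 pit1 -> P1=[4,0,5,0,4,5](1) P2=[4,0,6,4,1,7](2)
Move 5: P1 pit5 -> P1=[4,0,5,0,4,0](2) P2=[5,1,7,5,1,7](2)
Move 6: P1 pit4 -> P1=[4,0,5,0,0,1](3) P2=[6,2,7,5,1,7](2)
Move 7: P2 pit1 -> P1=[4,0,5,0,0,1](3) P2=[6,0,8,6,1,7](2)
Move 8: P1 pit5 -> P1=[4,0,5,0,0,0](4) P2=[6,0,8,6,1,7](2)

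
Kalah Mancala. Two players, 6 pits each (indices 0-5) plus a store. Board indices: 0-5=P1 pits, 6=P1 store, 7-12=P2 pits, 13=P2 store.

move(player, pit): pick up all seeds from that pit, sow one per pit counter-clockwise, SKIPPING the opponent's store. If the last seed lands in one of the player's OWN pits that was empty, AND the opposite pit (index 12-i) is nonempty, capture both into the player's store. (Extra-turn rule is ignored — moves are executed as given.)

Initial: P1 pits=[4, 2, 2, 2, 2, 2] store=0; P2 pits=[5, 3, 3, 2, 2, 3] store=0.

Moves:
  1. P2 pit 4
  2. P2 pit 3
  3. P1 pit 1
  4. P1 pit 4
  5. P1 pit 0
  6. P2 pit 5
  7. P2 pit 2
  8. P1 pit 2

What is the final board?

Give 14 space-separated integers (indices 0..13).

Move 1: P2 pit4 -> P1=[4,2,2,2,2,2](0) P2=[5,3,3,2,0,4](1)
Move 2: P2 pit3 -> P1=[4,2,2,2,2,2](0) P2=[5,3,3,0,1,5](1)
Move 3: P1 pit1 -> P1=[4,0,3,3,2,2](0) P2=[5,3,3,0,1,5](1)
Move 4: P1 pit4 -> P1=[4,0,3,3,0,3](1) P2=[5,3,3,0,1,5](1)
Move 5: P1 pit0 -> P1=[0,1,4,4,0,3](5) P2=[5,0,3,0,1,5](1)
Move 6: P2 pit5 -> P1=[1,2,5,5,0,3](5) P2=[5,0,3,0,1,0](2)
Move 7: P2 pit2 -> P1=[0,2,5,5,0,3](5) P2=[5,0,0,1,2,0](4)
Move 8: P1 pit2 -> P1=[0,2,0,6,1,4](6) P2=[6,0,0,1,2,0](4)

Answer: 0 2 0 6 1 4 6 6 0 0 1 2 0 4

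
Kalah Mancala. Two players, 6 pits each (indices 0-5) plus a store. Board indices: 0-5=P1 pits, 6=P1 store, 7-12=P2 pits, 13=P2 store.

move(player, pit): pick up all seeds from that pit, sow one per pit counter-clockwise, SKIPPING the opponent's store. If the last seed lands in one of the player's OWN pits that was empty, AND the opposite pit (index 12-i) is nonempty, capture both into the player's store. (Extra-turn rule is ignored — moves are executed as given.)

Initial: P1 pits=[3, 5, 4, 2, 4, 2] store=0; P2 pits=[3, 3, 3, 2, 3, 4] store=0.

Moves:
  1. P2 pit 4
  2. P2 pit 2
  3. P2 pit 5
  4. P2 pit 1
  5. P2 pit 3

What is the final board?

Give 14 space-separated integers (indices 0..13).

Answer: 6 6 5 3 5 2 0 3 0 1 0 3 1 3

Derivation:
Move 1: P2 pit4 -> P1=[4,5,4,2,4,2](0) P2=[3,3,3,2,0,5](1)
Move 2: P2 pit2 -> P1=[4,5,4,2,4,2](0) P2=[3,3,0,3,1,6](1)
Move 3: P2 pit5 -> P1=[5,6,5,3,5,2](0) P2=[3,3,0,3,1,0](2)
Move 4: P2 pit1 -> P1=[5,6,5,3,5,2](0) P2=[3,0,1,4,2,0](2)
Move 5: P2 pit3 -> P1=[6,6,5,3,5,2](0) P2=[3,0,1,0,3,1](3)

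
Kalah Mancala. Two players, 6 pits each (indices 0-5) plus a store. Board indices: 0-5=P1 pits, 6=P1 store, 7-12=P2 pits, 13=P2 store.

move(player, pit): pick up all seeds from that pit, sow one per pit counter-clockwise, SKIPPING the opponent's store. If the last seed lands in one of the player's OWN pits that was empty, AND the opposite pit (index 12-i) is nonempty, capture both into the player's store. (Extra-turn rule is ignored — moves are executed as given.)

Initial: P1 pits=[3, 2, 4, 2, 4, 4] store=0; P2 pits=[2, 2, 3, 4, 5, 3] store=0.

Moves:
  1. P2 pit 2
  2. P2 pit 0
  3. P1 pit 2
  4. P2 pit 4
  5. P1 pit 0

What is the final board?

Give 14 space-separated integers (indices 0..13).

Move 1: P2 pit2 -> P1=[3,2,4,2,4,4](0) P2=[2,2,0,5,6,4](0)
Move 2: P2 pit0 -> P1=[3,2,4,0,4,4](0) P2=[0,3,0,5,6,4](3)
Move 3: P1 pit2 -> P1=[3,2,0,1,5,5](1) P2=[0,3,0,5,6,4](3)
Move 4: P2 pit4 -> P1=[4,3,1,2,5,5](1) P2=[0,3,0,5,0,5](4)
Move 5: P1 pit0 -> P1=[0,4,2,3,6,5](1) P2=[0,3,0,5,0,5](4)

Answer: 0 4 2 3 6 5 1 0 3 0 5 0 5 4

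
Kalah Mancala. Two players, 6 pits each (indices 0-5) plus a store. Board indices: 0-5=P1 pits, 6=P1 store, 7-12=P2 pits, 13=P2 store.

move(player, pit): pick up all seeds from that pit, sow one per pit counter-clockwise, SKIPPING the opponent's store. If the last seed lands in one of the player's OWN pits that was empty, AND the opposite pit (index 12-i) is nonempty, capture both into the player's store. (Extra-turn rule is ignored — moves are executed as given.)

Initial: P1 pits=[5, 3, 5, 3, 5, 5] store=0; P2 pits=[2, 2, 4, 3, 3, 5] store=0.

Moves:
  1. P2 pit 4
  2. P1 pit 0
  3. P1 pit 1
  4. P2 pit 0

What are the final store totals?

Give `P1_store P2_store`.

Move 1: P2 pit4 -> P1=[6,3,5,3,5,5](0) P2=[2,2,4,3,0,6](1)
Move 2: P1 pit0 -> P1=[0,4,6,4,6,6](1) P2=[2,2,4,3,0,6](1)
Move 3: P1 pit1 -> P1=[0,0,7,5,7,7](1) P2=[2,2,4,3,0,6](1)
Move 4: P2 pit0 -> P1=[0,0,7,5,7,7](1) P2=[0,3,5,3,0,6](1)

Answer: 1 1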